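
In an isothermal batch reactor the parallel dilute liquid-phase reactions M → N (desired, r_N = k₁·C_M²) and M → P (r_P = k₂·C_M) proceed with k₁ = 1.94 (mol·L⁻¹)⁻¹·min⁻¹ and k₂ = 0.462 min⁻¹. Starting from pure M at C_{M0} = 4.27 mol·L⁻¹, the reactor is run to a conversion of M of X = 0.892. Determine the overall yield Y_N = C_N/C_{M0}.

C_M = C_{M0}(1−X) = 0.4612 mol·L⁻¹.
Along a PFR/batch, dC_P/dC_M = −r_P/(r_N+r_P) = −k₂/(k₂+k₁·C_M).
Integrating from C_{M0} to C_M: C_P = (0.462/1.94)·ln[(0.462+1.94·4.27)/(0.462+1.94·0.461)] = 0.2381·ln(8.746/1.357) = 0.4438 mol·L⁻¹.
Then C_N = (C_{M0}−C_M) − C_P = 3.809 − 0.4438 = 3.365 mol·L⁻¹.
Y_N = C_N/C_{M0} = 3.365/4.27 = 0.788.

0.788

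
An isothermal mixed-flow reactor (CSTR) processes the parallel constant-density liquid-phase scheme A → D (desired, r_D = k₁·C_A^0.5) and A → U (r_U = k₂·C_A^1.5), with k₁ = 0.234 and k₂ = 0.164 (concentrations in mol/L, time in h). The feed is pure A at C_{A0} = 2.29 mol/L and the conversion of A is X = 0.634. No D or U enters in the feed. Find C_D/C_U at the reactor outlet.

1.70

Exit C_A = C_{A0}(1−X) = 2.29×0.366 = 0.8381 mol/L.
A CSTR operates uniformly at the exit composition, giving r_D = 0.2142 and r_U = 0.1258 (each k·C_A^n at C_A = 0.8381).
Overall selectivity = C_D/C_U = r_Dτ/(r_Uτ) = r_D/r_U = 1.70.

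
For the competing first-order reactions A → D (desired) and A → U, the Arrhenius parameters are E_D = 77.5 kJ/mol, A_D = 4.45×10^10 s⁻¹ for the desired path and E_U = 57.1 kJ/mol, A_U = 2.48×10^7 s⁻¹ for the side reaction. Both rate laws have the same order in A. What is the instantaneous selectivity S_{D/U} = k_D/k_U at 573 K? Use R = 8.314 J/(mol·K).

24.8

k_D/k_U = (A_D/A_U)·exp[−(E_D−E_U)/(RT)] = (A_D/A_U)·exp[(E_U−E_D)/(RT)].
(E_U−E_D)/(RT) = (57.1−77.5)×10³/(8.314×573) = -20400/4764 = -4.282.
k_D/k_U = (4.45×10^10/2.48×10^7)·exp(-4.282) = 1794 × 0.01381 = 24.8.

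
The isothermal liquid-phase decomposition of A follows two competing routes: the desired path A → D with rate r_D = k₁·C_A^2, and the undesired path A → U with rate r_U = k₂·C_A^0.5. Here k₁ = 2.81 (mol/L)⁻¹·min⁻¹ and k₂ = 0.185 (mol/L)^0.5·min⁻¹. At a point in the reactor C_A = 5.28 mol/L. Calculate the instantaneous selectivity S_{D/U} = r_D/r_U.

S_{D/U} = r_D/r_U = (k₁·C_A^2)/(k₂·C_A^0.5) = (k₁/k₂)·C_A^1.5.
= (2.81×5.280^2) / (0.185×5.280^0.5) = 78.34/0.4251 = 184.

184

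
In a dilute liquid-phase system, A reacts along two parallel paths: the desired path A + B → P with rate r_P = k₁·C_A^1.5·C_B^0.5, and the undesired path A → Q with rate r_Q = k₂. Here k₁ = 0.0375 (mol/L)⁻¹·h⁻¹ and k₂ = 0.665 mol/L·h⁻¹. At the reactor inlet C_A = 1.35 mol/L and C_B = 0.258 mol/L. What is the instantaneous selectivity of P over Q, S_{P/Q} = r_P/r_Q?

S_{P/Q} = r_P/r_Q = (k₁·C_A^1.5·C_B^0.5)/(k₂) = (k₁/k₂)·C_A^1.5·C_B^0.5.
= (0.0375×1.350^1.5×0.2580^0.5) / (0.665) = 0.02988/0.6650 = 0.0449.

0.0449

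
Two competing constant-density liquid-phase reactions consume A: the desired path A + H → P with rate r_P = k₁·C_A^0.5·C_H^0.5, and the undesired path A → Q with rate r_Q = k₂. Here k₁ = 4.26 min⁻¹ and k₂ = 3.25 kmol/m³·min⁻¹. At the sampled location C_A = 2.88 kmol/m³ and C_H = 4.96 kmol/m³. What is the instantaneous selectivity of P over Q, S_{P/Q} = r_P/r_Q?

S_{P/Q} = r_P/r_Q = (k₁·C_A^0.5·C_H^0.5)/(k₂) = (k₁/k₂)·C_A^0.5·C_H^0.5.
= (4.26×2.880^0.5×4.960^0.5) / (3.25) = 16.10/3.250 = 4.95.

4.95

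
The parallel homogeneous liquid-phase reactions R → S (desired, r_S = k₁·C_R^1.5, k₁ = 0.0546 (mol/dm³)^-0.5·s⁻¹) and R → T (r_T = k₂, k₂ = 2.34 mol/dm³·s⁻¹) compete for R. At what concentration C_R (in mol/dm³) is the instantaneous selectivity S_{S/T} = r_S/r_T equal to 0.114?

S_{S/T} = (k₁/k₂)·C_R^1.5 ⇒ C_R = (S·k₂/k₁)^(1/1.5).
= (0.114×2.34/0.0546)^(0.6667) = (4.886)^(0.6667) = 2.88 mol/dm³.

2.88 mol/dm³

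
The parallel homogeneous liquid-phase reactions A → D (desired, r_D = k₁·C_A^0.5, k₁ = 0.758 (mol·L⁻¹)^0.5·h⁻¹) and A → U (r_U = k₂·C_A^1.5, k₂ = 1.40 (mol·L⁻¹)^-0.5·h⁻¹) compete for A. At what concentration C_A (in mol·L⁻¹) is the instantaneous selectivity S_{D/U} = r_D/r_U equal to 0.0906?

S_{D/U} = (k₁/k₂)·C_A⁻¹ ⇒ C_A = (S·k₂/k₁)^(-1).
= (0.0906×1.40/0.758)^(-1) = (0.1673)^(-1) = 5.98 mol·L⁻¹.

5.98 mol·L⁻¹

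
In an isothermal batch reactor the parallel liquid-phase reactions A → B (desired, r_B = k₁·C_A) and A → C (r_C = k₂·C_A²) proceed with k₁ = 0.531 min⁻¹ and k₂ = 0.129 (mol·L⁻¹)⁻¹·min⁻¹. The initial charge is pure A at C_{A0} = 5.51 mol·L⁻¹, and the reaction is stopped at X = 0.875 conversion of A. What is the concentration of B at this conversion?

C_A = C_{A0}(1−X) = 0.6887 mol·L⁻¹.
Along a PFR/batch, dC_B/dC_A = −r_B/(r_B+r_C) = −k₁/(k₁+k₂·C_A).
Integrating from C_{A0} to C_A: C_B = (0.531/0.129)·ln[(0.531+0.129·5.51)/(0.531+0.129·0.689)] = 4.116·ln(1.242/0.6198) = 2.860 mol·L⁻¹.

2.86 mol·L⁻¹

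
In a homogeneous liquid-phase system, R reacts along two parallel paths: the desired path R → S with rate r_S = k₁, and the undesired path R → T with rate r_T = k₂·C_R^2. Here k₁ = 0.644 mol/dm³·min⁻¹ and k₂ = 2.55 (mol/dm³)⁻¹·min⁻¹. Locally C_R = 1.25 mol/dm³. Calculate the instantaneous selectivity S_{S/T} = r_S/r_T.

0.162

S_{S/T} = r_S/r_T = (k₁)/(k₂·C_R^2) = (k₁/k₂)·C_R^-2.
= (0.644) / (2.55×1.250^2) = 0.6440/3.984 = 0.162.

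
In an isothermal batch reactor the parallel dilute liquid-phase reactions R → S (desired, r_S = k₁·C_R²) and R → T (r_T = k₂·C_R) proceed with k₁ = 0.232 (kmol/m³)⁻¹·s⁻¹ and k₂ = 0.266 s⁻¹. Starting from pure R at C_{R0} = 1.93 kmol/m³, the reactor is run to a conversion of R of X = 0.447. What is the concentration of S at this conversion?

0.485 kmol/m³

C_R = C_{R0}(1−X) = 1.067 kmol/m³.
Along a PFR/batch, dC_T/dC_R = −r_T/(r_S+r_T) = −k₂/(k₂+k₁·C_R).
Integrating from C_{R0} to C_R: C_T = (0.266/0.232)·ln[(0.266+0.232·1.93)/(0.266+0.232·1.07)] = 1.147·ln(0.7138/0.5136) = 0.3773 kmol/m³.
Then C_S = (C_{R0}−C_R) − C_T = 0.8627 − 0.3773 = 0.4854 kmol/m³.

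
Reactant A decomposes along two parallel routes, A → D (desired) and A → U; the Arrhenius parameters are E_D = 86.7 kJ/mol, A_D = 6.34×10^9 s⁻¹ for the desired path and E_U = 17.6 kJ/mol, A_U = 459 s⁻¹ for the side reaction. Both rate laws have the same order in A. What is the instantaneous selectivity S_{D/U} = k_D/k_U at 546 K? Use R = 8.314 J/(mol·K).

Since both paths have the same order in A, the concentration cancels and S_{D/U} = k_D/k_U = (A_D/A_U)·exp[(E_U−E_D)/(RT)].
(E_U−E_D)/(RT) = (17.6−86.7)×10³/(8.314×546) = -69100/4539 = -15.22.
k_D/k_U = (6.34×10^9/459)·exp(-15.22) = 1.381×10^7 × 2.450×10^-7 = 3.38.
Since E_D > E_U, raising the temperature improves selectivity toward D.

3.38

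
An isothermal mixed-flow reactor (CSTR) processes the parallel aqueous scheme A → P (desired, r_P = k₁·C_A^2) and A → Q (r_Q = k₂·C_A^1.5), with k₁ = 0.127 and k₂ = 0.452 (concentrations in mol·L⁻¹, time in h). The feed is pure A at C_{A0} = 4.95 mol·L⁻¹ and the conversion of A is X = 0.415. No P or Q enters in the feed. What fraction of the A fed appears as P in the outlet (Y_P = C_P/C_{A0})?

Exit C_A = C_{A0}(1−X) = 4.95×0.585 = 2.896 mol·L⁻¹.
Rates in a CSTR are evaluated at the outlet concentration: r_P = 0.127×2.896^2 = 1.065, r_Q = 0.452×2.896^1.5 = 2.227.
Fraction of consumed A going to P: r_P/(r_P+r_Q) = 0.3235.
C_P = 0.3235·C_{A0}·X = 0.3235×4.95×0.415 = 0.664 mol·L⁻¹; Y_P = C_P/C_{A0} = 0.134.

0.134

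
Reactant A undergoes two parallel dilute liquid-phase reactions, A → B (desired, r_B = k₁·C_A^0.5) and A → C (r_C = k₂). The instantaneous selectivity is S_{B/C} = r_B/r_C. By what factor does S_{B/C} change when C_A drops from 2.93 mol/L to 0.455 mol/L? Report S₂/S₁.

0.394

S_{B/C} = (k₁/k₂)·C_A^0.5, so S₂/S₁ = (C_{A,2}/C_{A,1})^0.5.
= (0.455/2.93)^0.5 = (0.1553)^0.5 = 0.394.
Selectivity toward B falls as C_A falls — high-concentration operation is favoured.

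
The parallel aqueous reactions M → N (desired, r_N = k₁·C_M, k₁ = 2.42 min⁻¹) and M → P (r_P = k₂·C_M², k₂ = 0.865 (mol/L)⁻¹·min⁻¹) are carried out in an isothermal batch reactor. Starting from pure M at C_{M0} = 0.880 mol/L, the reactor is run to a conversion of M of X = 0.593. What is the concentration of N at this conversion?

C_M = C_{M0}(1−X) = 0.3582 mol/L.
Along a PFR/batch, dC_N/dC_M = −r_N/(r_N+r_P) = −k₁/(k₁+k₂·C_M).
Integrating from C_{M0} to C_M: C_N = (2.42/0.865)·ln[(2.42+0.865·0.880)/(2.42+0.865·0.358)] = 2.798·ln(3.181/2.730) = 0.4281 mol/L.

0.428 mol/L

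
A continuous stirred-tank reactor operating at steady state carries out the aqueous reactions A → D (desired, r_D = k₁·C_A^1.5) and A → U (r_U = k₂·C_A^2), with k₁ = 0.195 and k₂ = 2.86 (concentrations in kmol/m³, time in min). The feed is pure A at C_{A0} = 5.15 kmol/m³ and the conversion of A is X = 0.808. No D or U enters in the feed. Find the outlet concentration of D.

Exit C_A = C_{A0}(1−X) = 5.15×0.192 = 0.9888 kmol/m³.
Rates in a CSTR are evaluated at the outlet concentration: r_D = 0.195×0.9888^1.5 = 0.1917, r_U = 2.86×0.9888^2 = 2.796.
Fraction of consumed A going to D: r_D/(r_D+r_U) = 0.06417.
C_D = 0.06417·C_{A0}·X = 0.06417×5.15×0.808 = 0.267 kmol/m³.

0.267 kmol/m³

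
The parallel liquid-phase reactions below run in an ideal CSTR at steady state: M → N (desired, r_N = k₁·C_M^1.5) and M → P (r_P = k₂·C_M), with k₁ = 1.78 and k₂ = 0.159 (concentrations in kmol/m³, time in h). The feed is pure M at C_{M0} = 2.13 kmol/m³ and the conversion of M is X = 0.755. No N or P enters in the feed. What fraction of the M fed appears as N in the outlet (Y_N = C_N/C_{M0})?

Exit C_M = C_{M0}(1−X) = 2.13×0.245 = 0.5218 kmol/m³.
Rates in a CSTR are evaluated at the outlet concentration: r_N = 1.78×0.5218^1.5 = 0.6710, r_P = 0.159×0.5218 = 0.08297.
Fraction of consumed M going to N: r_N/(r_N+r_P) = 0.8900.
C_N = 0.8900·C_{M0}·X = 0.8900×2.13×0.755 = 1.43 kmol/m³; Y_N = C_N/C_{M0} = 0.672.

0.672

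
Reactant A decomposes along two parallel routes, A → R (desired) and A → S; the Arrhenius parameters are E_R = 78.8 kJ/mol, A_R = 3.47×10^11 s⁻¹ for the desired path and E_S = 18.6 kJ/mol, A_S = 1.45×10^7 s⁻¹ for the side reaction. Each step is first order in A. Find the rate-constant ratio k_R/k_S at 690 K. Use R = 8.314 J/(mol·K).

0.663

k_R/k_S = (A_R/A_S)·exp[−(E_R−E_S)/(RT)] = (A_R/A_S)·exp[(E_S−E_R)/(RT)].
(E_S−E_R)/(RT) = (18.6−78.8)×10³/(8.314×690) = -60200/5737 = -10.49.
k_R/k_S = (3.47×10^11/1.45×10^7)·exp(-10.49) = 23931 × 2.770×10^-5 = 0.663.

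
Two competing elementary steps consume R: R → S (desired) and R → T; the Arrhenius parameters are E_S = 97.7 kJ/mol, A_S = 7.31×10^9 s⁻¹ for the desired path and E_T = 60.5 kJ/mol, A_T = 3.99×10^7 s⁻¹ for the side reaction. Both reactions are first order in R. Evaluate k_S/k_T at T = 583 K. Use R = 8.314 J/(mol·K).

With equal orders, S_{S/T} = k_S/k_T = (A_S/A_T)·exp[(E_T−E_S)/(RT)].
(E_T−E_S)/(RT) = (60.5−97.7)×10³/(8.314×583) = -37200/4847 = -7.675.
k_S/k_T = (7.31×10^9/3.99×10^7)·exp(-7.675) = 183.2 × 4.644×10^-4 = 0.0851.
Since E_S > E_T, raising the temperature improves selectivity toward S.

0.0851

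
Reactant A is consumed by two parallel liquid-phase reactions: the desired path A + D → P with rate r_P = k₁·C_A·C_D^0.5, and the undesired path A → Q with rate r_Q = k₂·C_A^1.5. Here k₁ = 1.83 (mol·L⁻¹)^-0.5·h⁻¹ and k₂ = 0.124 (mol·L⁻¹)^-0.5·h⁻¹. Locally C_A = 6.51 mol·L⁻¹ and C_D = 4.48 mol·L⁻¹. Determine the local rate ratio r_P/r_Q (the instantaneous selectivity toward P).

12.2

S_{P/Q} = r_P/r_Q = (k₁·C_A·C_D^0.5)/(k₂·C_A^1.5) = (k₁/k₂)·C_A^-0.5·C_D^0.5.
= (1.83×6.510×4.480^0.5) / (0.124×6.510^1.5) = 25.22/2.060 = 12.2.
The undesired path is higher order in A, so low C_A (CSTR or dilute feed) favours P.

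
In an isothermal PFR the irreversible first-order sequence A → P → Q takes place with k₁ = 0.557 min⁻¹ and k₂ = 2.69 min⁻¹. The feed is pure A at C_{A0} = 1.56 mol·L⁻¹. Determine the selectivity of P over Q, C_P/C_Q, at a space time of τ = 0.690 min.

For first-order series with pure A initially, C_P(τ) = k₁C_{A0}/(k₂−k₁)·(e^(−k₁τ) − e^(−k₂τ)).
e^(−k₁τ) = e^(−0.557×0.690) = e^(−0.3843) = 0.6809; e^(−k₂τ) = e^(−1.856) = 0.1563.
C_P = 0.557×1.56/(2.69−0.557) × (0.6809−0.1563) = 0.4074×0.5246 = 0.2137 mol·L⁻¹.
C_A = C_{A0}e^(−k₁τ) = 1.062 mol·L⁻¹, so C_Q = C_{A0}−C_A−C_P = 0.2841 mol·L⁻¹; C_P/C_Q = 0.752.

0.752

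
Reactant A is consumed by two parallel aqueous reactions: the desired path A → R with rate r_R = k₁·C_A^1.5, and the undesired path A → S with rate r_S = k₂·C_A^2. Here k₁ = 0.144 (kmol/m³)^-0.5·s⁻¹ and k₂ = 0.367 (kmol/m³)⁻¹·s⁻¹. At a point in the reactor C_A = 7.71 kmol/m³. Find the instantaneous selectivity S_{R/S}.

S_{R/S} = r_R/r_S = (k₁·C_A^1.5)/(k₂·C_A^2) = (k₁/k₂)·C_A^-0.5.
= (0.144×7.710^1.5) / (0.367×7.710^2) = 3.083/21.82 = 0.141.
The undesired path is higher order in A, so low C_A (CSTR or dilute feed) favours R.

0.141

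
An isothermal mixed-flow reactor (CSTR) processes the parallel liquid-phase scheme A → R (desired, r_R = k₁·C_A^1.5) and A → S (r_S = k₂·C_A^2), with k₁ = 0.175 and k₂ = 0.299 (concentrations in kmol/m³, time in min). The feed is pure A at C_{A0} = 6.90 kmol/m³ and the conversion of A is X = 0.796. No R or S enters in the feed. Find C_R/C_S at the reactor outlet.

Exit C_A = C_{A0}(1−X) = 6.90×0.204 = 1.408 kmol/m³.
Rates in a CSTR are evaluated at the outlet concentration: r_R = 0.175×1.408^1.5 = 0.2923, r_S = 0.299×1.408^2 = 0.5924.
Overall selectivity = C_R/C_S = r_Rτ/(r_Sτ) = r_R/r_S = 0.493.

0.493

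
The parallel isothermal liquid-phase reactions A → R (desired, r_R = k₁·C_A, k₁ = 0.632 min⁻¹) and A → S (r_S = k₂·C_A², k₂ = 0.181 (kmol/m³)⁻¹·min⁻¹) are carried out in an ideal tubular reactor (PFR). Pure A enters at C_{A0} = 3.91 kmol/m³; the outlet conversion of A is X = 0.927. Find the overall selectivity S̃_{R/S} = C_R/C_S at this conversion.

C_A = C_{A0}(1−X) = 0.2854 kmol/m³.
Along a PFR/batch, dC_R/dC_A = −r_R/(r_R+r_S) = −k₁/(k₁+k₂·C_A).
Integrating from C_{A0} to C_A: C_R = (0.632/0.181)·ln[(0.632+0.181·3.91)/(0.632+0.181·0.285)] = 3.492·ln(1.340/0.6837) = 2.349 kmol/m³.
C_S = (C_{A0}−C_A)−C_R = 1.276 kmol/m³; S̃_{R/S} = 2.349/1.276 = 1.84.

1.84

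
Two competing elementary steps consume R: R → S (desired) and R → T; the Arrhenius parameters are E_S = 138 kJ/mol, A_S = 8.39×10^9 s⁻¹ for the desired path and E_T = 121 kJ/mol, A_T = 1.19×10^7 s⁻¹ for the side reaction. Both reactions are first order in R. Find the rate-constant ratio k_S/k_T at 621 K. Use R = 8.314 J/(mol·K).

26.2

Since both paths have the same order in R, the concentration cancels and S_{S/T} = k_S/k_T = (A_S/A_T)·exp[(E_T−E_S)/(RT)].
(E_T−E_S)/(RT) = (121−138)×10³/(8.314×621) = -17000/5163 = -3.293.
k_S/k_T = (8.39×10^9/1.19×10^7)·exp(-3.293) = 705.0 × 0.03715 = 26.2.
Since E_S > E_T, raising the temperature improves selectivity toward S.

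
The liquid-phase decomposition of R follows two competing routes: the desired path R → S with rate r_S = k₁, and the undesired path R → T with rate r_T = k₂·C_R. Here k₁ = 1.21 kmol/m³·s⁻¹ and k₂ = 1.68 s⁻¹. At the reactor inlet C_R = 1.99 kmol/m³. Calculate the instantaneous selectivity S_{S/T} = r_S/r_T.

S_{S/T} = r_S/r_T = (k₁)/(k₂·C_R) = (k₁/k₂)·C_R⁻¹.
= (1.21) / (1.68×1.990) = 1.210/3.343 = 0.362.

0.362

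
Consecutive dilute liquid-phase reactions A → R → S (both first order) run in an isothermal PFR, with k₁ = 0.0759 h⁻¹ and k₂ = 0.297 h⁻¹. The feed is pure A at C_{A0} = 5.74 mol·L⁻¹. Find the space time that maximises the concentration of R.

6.17 h

The intermediate peaks when r₁ = r₂, i.e. k₁e^(−k₁τ) = k₂e^(−k₂τ), giving τ_opt = ln(k₂/k₁)/(k₂−k₁).
= ln(0.297/0.0759)/(0.297−0.0759) = ln(3.913)/0.2211 = 1.364/0.2211 = 6.17 h.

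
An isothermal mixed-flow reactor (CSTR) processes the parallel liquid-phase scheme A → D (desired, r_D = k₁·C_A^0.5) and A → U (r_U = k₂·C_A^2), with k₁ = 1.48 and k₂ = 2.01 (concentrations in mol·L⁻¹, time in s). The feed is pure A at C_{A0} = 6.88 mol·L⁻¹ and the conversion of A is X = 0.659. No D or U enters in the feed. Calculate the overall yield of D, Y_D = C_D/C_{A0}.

0.112

Exit C_A = C_{A0}(1−X) = 6.88×0.341 = 2.346 mol·L⁻¹.
A CSTR operates uniformly at the exit composition, giving r_D = 2.267 and r_U = 11.06 (each k·C_A^n at C_A = 2.346).
Fraction of consumed A going to D: r_D/(r_D+r_U) = 0.1701.
C_D = 0.1701·C_{A0}·X = 0.1701×6.88×0.659 = 0.771 mol·L⁻¹; Y_D = C_D/C_{A0} = 0.112.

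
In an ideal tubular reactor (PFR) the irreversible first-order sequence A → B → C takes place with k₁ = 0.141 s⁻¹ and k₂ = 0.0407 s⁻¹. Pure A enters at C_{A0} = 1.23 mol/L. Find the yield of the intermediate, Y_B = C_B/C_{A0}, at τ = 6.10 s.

For first-order series with pure A initially, C_B(τ) = k₁C_{A0}/(k₂−k₁)·(e^(−k₁τ) − e^(−k₂τ)).
e^(−k₁τ) = e^(−0.141×6.10) = e^(−0.8601) = 0.4231; e^(−k₂τ) = e^(−0.2483) = 0.7801.
C_B = 0.141×1.23/(0.0407−0.141) × (0.4231−0.7801) = (-1.729)×(-0.3570) = 0.6173 mol/L.
Y_B = C_B/C_{A0} = 0.6173/1.23 = 0.502.

0.502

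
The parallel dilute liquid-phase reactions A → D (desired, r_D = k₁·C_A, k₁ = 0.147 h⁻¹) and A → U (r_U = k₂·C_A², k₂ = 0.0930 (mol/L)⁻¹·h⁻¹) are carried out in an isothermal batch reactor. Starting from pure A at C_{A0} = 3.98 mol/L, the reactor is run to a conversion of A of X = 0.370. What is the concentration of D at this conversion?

0.486 mol/L

C_A = C_{A0}(1−X) = 2.507 mol/L.
Along a PFR/batch, dC_D/dC_A = −r_D/(r_D+r_U) = −k₁/(k₁+k₂·C_A).
Integrating from C_{A0} to C_A: C_D = (0.147/0.0930)·ln[(0.147+0.0930·3.98)/(0.147+0.0930·2.51)] = 1.581·ln(0.5171/0.3802) = 0.4863 mol/L.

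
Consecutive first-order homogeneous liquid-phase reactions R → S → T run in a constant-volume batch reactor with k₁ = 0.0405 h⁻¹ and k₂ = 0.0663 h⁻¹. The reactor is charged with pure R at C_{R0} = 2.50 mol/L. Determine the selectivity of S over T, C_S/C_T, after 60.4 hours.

0.133

For first-order series with pure R initially, C_S(t) = k₁C_{R0}/(k₂−k₁)·(e^(−k₁t) − e^(−k₂t)).
e^(−k₁t) = e^(−0.0405×60.4) = e^(−2.446) = 0.08662; e^(−k₂t) = e^(−4.005) = 0.01823.
C_S = 0.0405×2.50/(0.0663−0.0405) × (0.08662−0.01823) = 3.924×0.06839 = 0.2684 mol/L.
C_R = C_{R0}e^(−k₁t) = 0.2166 mol/L, so C_T = C_{R0}−C_R−C_S = 2.015 mol/L; C_S/C_T = 0.133.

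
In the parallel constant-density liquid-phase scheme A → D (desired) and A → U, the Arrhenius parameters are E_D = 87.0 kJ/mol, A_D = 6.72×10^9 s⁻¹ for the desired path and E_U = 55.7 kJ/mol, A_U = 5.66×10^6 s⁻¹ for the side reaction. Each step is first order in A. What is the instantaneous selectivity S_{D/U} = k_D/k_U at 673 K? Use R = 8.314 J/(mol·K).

4.42

k_D/k_U = (A_D/A_U)·exp[−(E_D−E_U)/(RT)] = (A_D/A_U)·exp[(E_U−E_D)/(RT)].
(E_U−E_D)/(RT) = (55.7−87.0)×10³/(8.314×673) = -31300/5595 = -5.594.
k_D/k_U = (6.72×10^9/5.66×10^6)·exp(-5.594) = 1187 × 0.003720 = 4.42.
Since E_D > E_U, raising the temperature improves selectivity toward D.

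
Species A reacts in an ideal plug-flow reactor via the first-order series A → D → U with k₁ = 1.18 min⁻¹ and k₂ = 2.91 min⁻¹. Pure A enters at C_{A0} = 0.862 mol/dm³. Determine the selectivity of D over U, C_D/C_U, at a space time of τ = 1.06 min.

0.298

The intermediate concentration in a first-order A→B→C sequence is C_D = k₁C_{A0}(e^(−k₁τ) − e^(−k₂τ))/(k₂−k₁).
e^(−k₁τ) = e^(−1.18×1.06) = e^(−1.251) = 0.2863; e^(−k₂τ) = e^(−3.085) = 0.04575.
C_D = 1.18×0.862/(2.91−1.18) × (0.2863−0.04575) = 0.5880×0.2405 = 0.1414 mol/dm³.
C_A = C_{A0}e^(−k₁τ) = 0.2468 mol/dm³, so C_U = C_{A0}−C_A−C_D = 0.4738 mol/dm³; C_D/C_U = 0.298.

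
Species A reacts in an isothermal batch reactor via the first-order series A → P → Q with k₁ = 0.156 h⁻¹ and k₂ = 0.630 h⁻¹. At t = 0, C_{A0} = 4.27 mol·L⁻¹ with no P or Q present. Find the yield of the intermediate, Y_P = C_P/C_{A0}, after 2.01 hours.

0.148

For first-order series with pure A initially, C_P(t) = k₁C_{A0}/(k₂−k₁)·(e^(−k₁t) − e^(−k₂t)).
e^(−k₁t) = e^(−0.156×2.01) = e^(−0.3136) = 0.7308; e^(−k₂t) = e^(−1.266) = 0.2819.
C_P = 0.156×4.27/(0.630−0.156) × (0.7308−0.2819) = 1.405×0.4490 = 0.6309 mol·L⁻¹.
Y_P = C_P/C_{A0} = 0.6309/4.27 = 0.148.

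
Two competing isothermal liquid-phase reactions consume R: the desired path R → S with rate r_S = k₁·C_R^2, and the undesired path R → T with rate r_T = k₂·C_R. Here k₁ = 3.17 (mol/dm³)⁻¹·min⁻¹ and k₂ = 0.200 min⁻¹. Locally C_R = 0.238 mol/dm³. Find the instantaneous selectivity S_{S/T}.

S_{S/T} = r_S/r_T = (k₁·C_R^2)/(k₂·C_R) = (k₁/k₂)·C_R.
= (3.17×0.2380^2) / (0.200×0.2380) = 0.1796/0.04760 = 3.77.
Since the desired path is higher order in R, keeping C_R high (PFR or concentrated feed) favours S.

3.77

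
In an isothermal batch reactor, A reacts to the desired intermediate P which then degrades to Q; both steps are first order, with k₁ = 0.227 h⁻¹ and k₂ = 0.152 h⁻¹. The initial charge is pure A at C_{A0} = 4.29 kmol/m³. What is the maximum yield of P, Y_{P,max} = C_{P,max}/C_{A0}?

For a first-order series the maximum intermediate yield is C_{P,max}/C_{A0} = (k₁/k₂)^[k₂/(k₂−k₁)].
= (0.227/0.152)^(0.152/(0.152−0.227)) = (1.493)^(-2.027) = 0.4436.

0.444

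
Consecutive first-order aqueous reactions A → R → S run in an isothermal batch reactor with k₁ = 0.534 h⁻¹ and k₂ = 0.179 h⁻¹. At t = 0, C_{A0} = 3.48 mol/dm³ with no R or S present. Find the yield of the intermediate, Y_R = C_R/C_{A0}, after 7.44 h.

The intermediate concentration in a first-order A→B→C sequence is C_R = k₁C_{A0}(e^(−k₁t) − e^(−k₂t))/(k₂−k₁).
e^(−k₁t) = e^(−0.534×7.44) = e^(−3.973) = 0.01882; e^(−k₂t) = e^(−1.332) = 0.2640.
C_R = 0.534×3.48/(0.179−0.534) × (0.01882−0.2640) = (-5.235)×(-0.2452) = 1.284 mol/dm³.
Y_R = C_R/C_{A0} = 1.284/3.48 = 0.369.

0.369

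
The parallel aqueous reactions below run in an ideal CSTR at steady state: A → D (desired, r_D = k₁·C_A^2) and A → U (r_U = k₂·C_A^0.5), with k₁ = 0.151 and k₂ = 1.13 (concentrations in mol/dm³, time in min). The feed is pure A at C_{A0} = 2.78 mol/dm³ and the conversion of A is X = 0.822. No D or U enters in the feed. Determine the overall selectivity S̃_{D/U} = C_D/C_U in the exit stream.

0.0465

Exit C_A = C_{A0}(1−X) = 2.78×0.178 = 0.4948 mol/dm³.
A CSTR operates uniformly at the exit composition, giving r_D = 0.03697 and r_U = 0.7949 (each k·C_A^n at C_A = 0.4948).
Overall selectivity = C_D/C_U = r_Dτ/(r_Uτ) = r_D/r_U = 0.0465.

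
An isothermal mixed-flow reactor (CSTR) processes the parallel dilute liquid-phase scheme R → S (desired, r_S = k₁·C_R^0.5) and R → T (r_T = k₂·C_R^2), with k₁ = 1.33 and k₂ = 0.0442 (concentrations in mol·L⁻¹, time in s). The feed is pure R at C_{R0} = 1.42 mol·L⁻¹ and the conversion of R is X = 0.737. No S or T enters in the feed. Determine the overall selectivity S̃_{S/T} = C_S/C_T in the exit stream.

132

Exit C_R = C_{R0}(1−X) = 1.42×0.263 = 0.3735 mol·L⁻¹.
In a CSTR the entire volume is at exit conditions, so r_S = 1.33×0.3735^0.5 = 0.8128 and r_T = 0.0442×0.3735^2 = 0.006165.
Overall selectivity = C_S/C_T = r_Sτ/(r_Tτ) = r_S/r_T = 132.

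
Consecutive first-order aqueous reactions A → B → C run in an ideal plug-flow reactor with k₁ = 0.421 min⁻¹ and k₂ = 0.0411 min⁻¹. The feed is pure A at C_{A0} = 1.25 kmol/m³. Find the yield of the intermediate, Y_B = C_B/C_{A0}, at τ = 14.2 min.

For first-order series with pure A initially, C_B(τ) = k₁C_{A0}/(k₂−k₁)·(e^(−k₁τ) − e^(−k₂τ)).
e^(−k₁τ) = e^(−0.421×14.2) = e^(−5.978) = 0.002533; e^(−k₂τ) = e^(−0.5836) = 0.5579.
C_B = 0.421×1.25/(0.0411−0.421) × (0.002533−0.5579) = (-1.385)×(-0.5553) = 0.7693 kmol/m³.
Y_B = C_B/C_{A0} = 0.7693/1.25 = 0.615.

0.615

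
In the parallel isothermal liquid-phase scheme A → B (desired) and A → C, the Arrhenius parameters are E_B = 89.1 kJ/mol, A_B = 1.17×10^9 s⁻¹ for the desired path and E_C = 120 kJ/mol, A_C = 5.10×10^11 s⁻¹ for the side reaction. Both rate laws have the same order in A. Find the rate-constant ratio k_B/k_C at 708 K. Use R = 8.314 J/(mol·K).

0.437

Since both paths have the same order in A, the concentration cancels and S_{B/C} = k_B/k_C = (A_B/A_C)·exp[(E_C−E_B)/(RT)].
(E_C−E_B)/(RT) = (120−89.1)×10³/(8.314×708) = 30900/5886 = 5.249.
k_B/k_C = (1.17×10^9/5.10×10^11)·exp(5.249) = 0.002294 × 190.5 = 0.437.
Since E_B < E_C, lowering the temperature improves selectivity toward B.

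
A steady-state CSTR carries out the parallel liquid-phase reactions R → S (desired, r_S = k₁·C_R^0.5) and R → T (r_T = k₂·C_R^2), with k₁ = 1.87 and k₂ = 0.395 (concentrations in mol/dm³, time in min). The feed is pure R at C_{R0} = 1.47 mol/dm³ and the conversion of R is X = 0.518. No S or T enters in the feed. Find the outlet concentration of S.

0.676 mol/dm³

Exit C_R = C_{R0}(1−X) = 1.47×0.482 = 0.7085 mol/dm³.
A CSTR operates uniformly at the exit composition, giving r_S = 1.574 and r_T = 0.1983 (each k·C_R^n at C_R = 0.7085).
Fraction of consumed R going to S: r_S/(r_S+r_T) = 0.8881.
C_S = 0.8881·C_{R0}·X = 0.8881×1.47×0.518 = 0.676 mol/dm³.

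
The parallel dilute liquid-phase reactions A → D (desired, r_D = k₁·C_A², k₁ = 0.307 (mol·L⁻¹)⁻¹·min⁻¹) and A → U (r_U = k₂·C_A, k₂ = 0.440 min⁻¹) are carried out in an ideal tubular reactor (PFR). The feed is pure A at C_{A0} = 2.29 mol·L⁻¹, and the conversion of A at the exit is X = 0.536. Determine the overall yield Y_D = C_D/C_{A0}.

C_A = C_{A0}(1−X) = 1.063 mol·L⁻¹.
Along a PFR/batch, dC_U/dC_A = −r_U/(r_D+r_U) = −k₂/(k₂+k₁·C_A).
Integrating from C_{A0} to C_A: C_U = (0.440/0.307)·ln[(0.440+0.307·2.29)/(0.440+0.307·1.06)] = 1.433·ln(1.143/0.7662) = 0.5733 mol·L⁻¹.
Then C_D = (C_{A0}−C_A) − C_U = 1.227 − 0.5733 = 0.6542 mol·L⁻¹.
Y_D = C_D/C_{A0} = 0.6542/2.29 = 0.286.

0.286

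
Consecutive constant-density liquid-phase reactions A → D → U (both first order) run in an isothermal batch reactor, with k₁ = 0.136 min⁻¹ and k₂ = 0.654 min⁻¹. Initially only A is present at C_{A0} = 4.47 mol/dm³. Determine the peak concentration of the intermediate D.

At the optimum, C_{D,max}/C_{A0} = (k₁/k₂)^[k₂/(k₂−k₁)].
= (0.136/0.654)^(0.654/(0.654−0.136)) = (0.2080)^(1.263) = 0.1377.
C_{D,max} = 0.1377×4.47 = 0.615 mol/dm³.

0.615 mol/dm³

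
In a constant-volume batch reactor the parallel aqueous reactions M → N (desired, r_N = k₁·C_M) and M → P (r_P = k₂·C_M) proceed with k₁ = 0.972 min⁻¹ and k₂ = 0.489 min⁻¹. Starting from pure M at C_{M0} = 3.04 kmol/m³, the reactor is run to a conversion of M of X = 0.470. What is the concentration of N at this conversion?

C_M = C_{M0}(1−X) = 1.611 kmol/m³.
Both paths are first order in M, so the instantaneous fraction to N is constant: dC_N/d(−C_M) = k₁/(k₁+k₂) = 0.6653.
C_N = 0.6653·(C_{M0}−C_M) = 0.6653×1.429 = 0.951 kmol/m³.

0.951 kmol/m³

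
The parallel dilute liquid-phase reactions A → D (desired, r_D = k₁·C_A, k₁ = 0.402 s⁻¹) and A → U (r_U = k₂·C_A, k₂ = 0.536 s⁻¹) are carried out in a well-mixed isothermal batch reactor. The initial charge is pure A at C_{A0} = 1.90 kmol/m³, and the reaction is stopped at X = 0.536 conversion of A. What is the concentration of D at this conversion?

0.436 kmol/m³

C_A = C_{A0}(1−X) = 0.8816 kmol/m³.
Both paths are first order in A, so the instantaneous fraction to D is constant: dC_D/d(−C_A) = k₁/(k₁+k₂) = 0.4286.
C_D = 0.4286·(C_{A0}−C_A) = 0.4286×1.018 = 0.436 kmol/m³.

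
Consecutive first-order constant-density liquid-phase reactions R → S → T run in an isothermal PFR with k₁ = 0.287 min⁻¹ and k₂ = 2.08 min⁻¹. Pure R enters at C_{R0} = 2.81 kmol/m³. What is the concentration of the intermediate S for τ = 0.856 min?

The intermediate concentration in a first-order A→B→C sequence is C_S = k₁C_{R0}(e^(−k₁τ) − e^(−k₂τ))/(k₂−k₁).
e^(−k₁τ) = e^(−0.287×0.856) = e^(−0.2457) = 0.7822; e^(−k₂τ) = e^(−1.780) = 0.1686.
C_S = 0.287×2.81/(2.08−0.287) × (0.7822−0.1686) = 0.4498×0.6136 = 0.2760 kmol/m³.

0.276 kmol/m³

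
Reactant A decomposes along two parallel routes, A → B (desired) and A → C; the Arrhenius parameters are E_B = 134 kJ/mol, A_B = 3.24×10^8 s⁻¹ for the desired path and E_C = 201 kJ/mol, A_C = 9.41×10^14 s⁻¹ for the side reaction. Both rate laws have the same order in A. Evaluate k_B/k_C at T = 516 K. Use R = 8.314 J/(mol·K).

With equal orders, S_{B/C} = k_B/k_C = (A_B/A_C)·exp[(E_C−E_B)/(RT)].
(E_C−E_B)/(RT) = (201−134)×10³/(8.314×516) = 67000/4290 = 15.62.
k_B/k_C = (3.24×10^8/9.41×10^14)·exp(15.62) = 3.443×10^-7 × 6.062×10^6 = 2.09.

2.09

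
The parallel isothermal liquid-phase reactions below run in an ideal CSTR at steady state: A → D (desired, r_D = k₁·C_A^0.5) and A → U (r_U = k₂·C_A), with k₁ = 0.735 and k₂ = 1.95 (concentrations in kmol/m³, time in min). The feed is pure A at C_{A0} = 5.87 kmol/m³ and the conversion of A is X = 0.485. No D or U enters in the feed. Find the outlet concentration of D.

Exit C_A = C_{A0}(1−X) = 5.87×0.515 = 3.023 kmol/m³.
In a CSTR the entire volume is at exit conditions, so r_D = 0.735×3.023^0.5 = 1.278 and r_U = 1.95×3.023 = 5.895.
Fraction of consumed A going to D: r_D/(r_D+r_U) = 0.1782.
C_D = 0.1782·C_{A0}·X = 0.1782×5.87×0.485 = 0.507 kmol/m³.

0.507 kmol/m³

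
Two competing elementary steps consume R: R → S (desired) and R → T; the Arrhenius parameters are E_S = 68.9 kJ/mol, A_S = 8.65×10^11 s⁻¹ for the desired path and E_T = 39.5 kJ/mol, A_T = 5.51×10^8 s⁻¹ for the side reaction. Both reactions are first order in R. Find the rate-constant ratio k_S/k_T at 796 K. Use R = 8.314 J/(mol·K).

With equal orders, S_{S/T} = k_S/k_T = (A_S/A_T)·exp[(E_T−E_S)/(RT)].
(E_T−E_S)/(RT) = (39.5−68.9)×10³/(8.314×796) = -29400/6618 = -4.442.
k_S/k_T = (8.65×10^11/5.51×10^8)·exp(-4.442) = 1570 × 0.01177 = 18.5.

18.5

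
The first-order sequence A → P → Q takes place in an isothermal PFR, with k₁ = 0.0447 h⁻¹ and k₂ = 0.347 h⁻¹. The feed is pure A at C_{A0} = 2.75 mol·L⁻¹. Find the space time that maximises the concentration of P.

Setting dC_P/dτ = 0 gives τ_opt = ln(k₂/k₁)/(k₂−k₁).
= ln(0.347/0.0447)/(0.347−0.0447) = ln(7.763)/0.3023 = 2.049/0.3023 = 6.78 h.

6.78 h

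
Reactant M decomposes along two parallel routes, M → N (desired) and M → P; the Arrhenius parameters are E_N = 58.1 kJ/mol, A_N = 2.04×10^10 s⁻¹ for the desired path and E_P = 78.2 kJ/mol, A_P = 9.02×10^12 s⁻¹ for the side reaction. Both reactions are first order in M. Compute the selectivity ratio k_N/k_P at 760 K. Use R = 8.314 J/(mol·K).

0.0544

k_N/k_P = (A_N/A_P)·exp[−(E_N−E_P)/(RT)] = (A_N/A_P)·exp[(E_P−E_N)/(RT)].
(E_P−E_N)/(RT) = (78.2−58.1)×10³/(8.314×760) = 20100/6319 = 3.181.
k_N/k_P = (2.04×10^10/9.02×10^12)·exp(3.181) = 0.002262 × 24.07 = 0.0544.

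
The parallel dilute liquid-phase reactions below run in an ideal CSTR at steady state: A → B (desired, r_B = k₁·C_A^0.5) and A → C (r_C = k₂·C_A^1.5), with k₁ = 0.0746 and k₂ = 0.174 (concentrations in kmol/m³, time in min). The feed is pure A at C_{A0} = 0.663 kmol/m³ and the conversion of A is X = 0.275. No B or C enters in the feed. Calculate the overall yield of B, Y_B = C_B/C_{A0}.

Exit C_A = C_{A0}(1−X) = 0.663×0.725 = 0.4807 kmol/m³.
Rates in a CSTR are evaluated at the outlet concentration: r_B = 0.0746×0.4807^0.5 = 0.05172, r_C = 0.174×0.4807^1.5 = 0.05799.
Fraction of consumed A going to B: r_B/(r_B+r_C) = 0.4714.
C_B = 0.4714·C_{A0}·X = 0.4714×0.663×0.275 = 0.0860 kmol/m³; Y_B = C_B/C_{A0} = 0.130.

0.130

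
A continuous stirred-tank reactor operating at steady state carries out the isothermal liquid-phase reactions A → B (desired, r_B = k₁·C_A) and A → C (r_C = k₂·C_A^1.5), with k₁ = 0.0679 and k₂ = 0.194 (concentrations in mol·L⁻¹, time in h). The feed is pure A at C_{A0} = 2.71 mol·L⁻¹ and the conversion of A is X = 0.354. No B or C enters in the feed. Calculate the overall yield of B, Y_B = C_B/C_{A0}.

0.0741

Exit C_A = C_{A0}(1−X) = 2.71×0.646 = 1.751 mol·L⁻¹.
A CSTR operates uniformly at the exit composition, giving r_B = 0.1189 and r_C = 0.4494 (each k·C_A^n at C_A = 1.751).
Fraction of consumed A going to B: r_B/(r_B+r_C) = 0.2092.
C_B = 0.2092·C_{A0}·X = 0.2092×2.71×0.354 = 0.201 mol·L⁻¹; Y_B = C_B/C_{A0} = 0.0741.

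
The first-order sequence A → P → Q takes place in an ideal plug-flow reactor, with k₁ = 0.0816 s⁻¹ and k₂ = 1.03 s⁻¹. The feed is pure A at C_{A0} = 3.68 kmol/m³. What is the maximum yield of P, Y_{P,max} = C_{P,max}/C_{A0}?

At the optimum, C_{P,max}/C_{A0} = (k₁/k₂)^[k₂/(k₂−k₁)].
= (0.0816/1.03)^(1.03/(1.03−0.0816)) = (0.07922)^(1.086) = 0.06370.

0.0637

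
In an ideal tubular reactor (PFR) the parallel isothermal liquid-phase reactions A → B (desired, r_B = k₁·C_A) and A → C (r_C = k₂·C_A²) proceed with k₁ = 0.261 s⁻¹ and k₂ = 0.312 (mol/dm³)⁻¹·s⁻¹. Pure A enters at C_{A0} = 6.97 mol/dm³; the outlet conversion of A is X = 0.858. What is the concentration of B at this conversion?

1.22 mol/dm³

C_A = C_{A0}(1−X) = 0.9897 mol/dm³.
Along a PFR/batch, dC_B/dC_A = −r_B/(r_B+r_C) = −k₁/(k₁+k₂·C_A).
Integrating from C_{A0} to C_A: C_B = (0.261/0.312)·ln[(0.261+0.312·6.97)/(0.261+0.312·0.990)] = 0.8365·ln(2.436/0.5698) = 1.215 mol/dm³.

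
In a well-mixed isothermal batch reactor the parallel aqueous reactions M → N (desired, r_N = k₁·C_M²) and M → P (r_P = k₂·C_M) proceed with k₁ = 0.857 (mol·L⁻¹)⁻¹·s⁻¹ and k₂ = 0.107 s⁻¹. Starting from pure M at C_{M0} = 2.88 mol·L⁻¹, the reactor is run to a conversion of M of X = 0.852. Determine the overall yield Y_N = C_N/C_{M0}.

C_M = C_{M0}(1−X) = 0.4262 mol·L⁻¹.
Along a PFR/batch, dC_P/dC_M = −r_P/(r_N+r_P) = −k₂/(k₂+k₁·C_M).
Integrating from C_{M0} to C_M: C_P = (0.107/0.857)·ln[(0.107+0.857·2.88)/(0.107+0.857·0.426)] = 0.1249·ln(2.575/0.4723) = 0.2118 mol·L⁻¹.
Then C_N = (C_{M0}−C_M) − C_P = 2.454 − 0.2118 = 2.242 mol·L⁻¹.
Y_N = C_N/C_{M0} = 2.242/2.88 = 0.778.

0.778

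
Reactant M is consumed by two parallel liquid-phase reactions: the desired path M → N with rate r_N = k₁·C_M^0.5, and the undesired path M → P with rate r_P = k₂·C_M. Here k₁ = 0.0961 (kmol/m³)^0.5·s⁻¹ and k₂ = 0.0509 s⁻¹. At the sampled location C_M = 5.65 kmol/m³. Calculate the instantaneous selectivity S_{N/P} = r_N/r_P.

S_{N/P} = r_N/r_P = (k₁·C_M^0.5)/(k₂·C_M) = (k₁/k₂)·C_M^-0.5.
= (0.0961×5.650^0.5) / (0.0509×5.650) = 0.2284/0.2876 = 0.794.

0.794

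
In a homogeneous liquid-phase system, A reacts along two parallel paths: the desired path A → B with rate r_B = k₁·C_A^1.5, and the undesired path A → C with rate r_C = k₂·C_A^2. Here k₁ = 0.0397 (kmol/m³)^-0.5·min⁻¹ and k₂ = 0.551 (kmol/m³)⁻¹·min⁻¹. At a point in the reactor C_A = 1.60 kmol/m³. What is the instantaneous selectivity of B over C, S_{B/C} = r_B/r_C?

S_{B/C} = r_B/r_C = (k₁·C_A^1.5)/(k₂·C_A^2) = (k₁/k₂)·C_A^-0.5.
= (0.0397×1.600^1.5) / (0.551×1.600^2) = 0.08035/1.411 = 0.0570.

0.0570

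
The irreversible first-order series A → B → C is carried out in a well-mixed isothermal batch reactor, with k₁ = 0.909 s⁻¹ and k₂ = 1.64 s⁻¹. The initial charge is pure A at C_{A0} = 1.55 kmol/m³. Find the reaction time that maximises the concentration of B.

Setting dC_B/dt = 0 gives t_opt = ln(k₂/k₁)/(k₂−k₁).
= ln(1.64/0.909)/(1.64−0.909) = ln(1.804)/0.7310 = 0.5901/0.7310 = 0.807 s.

0.807 s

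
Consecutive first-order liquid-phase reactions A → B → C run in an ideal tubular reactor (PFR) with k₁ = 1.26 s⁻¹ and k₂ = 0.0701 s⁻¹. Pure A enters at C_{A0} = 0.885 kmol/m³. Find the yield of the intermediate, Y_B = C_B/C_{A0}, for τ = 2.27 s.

Solving the coupled first-order balances gives C_B(τ) = [k₁/(k₂−k₁)]·C_{A0}·(e^(−k₁τ) − e^(−k₂τ)).
e^(−k₁τ) = e^(−1.26×2.27) = e^(−2.860) = 0.05726; e^(−k₂τ) = e^(−0.1591) = 0.8529.
C_B = 1.26×0.885/(0.0701−1.26) × (0.05726−0.8529) = (-0.9371)×(-0.7956) = 0.7456 kmol/m³.
Y_B = C_B/C_{A0} = 0.7456/0.885 = 0.843.

0.843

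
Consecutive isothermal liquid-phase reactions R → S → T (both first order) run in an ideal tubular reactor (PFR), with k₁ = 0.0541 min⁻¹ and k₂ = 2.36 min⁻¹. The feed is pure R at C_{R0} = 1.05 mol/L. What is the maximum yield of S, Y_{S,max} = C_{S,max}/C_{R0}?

At the optimum, C_{S,max}/C_{R0} = (k₁/k₂)^[k₂/(k₂−k₁)].
= (0.0541/2.36)^(2.36/(2.36−0.0541)) = (0.02292)^(1.023) = 0.02098.

0.0210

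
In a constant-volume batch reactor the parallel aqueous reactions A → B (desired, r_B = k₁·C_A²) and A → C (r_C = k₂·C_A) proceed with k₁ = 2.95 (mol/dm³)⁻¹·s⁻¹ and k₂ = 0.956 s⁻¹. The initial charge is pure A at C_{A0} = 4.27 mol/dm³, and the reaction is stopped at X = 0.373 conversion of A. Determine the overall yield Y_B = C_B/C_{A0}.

C_A = C_{A0}(1−X) = 2.677 mol/dm³.
Along a PFR/batch, dC_C/dC_A = −r_C/(r_B+r_C) = −k₂/(k₂+k₁·C_A).
Integrating from C_{A0} to C_A: C_C = (0.956/2.95)·ln[(0.956+2.95·4.27)/(0.956+2.95·2.68)] = 0.3241·ln(13.55/8.854) = 0.1380 mol/dm³.
Then C_B = (C_{A0}−C_A) − C_C = 1.593 − 0.1380 = 1.455 mol/dm³.
Y_B = C_B/C_{A0} = 1.455/4.27 = 0.341.

0.341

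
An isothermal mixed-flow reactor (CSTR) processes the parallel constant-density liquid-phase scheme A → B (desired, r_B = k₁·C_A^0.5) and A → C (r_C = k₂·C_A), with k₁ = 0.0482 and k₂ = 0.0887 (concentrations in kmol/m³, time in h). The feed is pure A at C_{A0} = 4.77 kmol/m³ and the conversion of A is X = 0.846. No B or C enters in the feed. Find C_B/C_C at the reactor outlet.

0.634

Exit C_A = C_{A0}(1−X) = 4.77×0.154 = 0.7346 kmol/m³.
A CSTR operates uniformly at the exit composition, giving r_B = 0.04131 and r_C = 0.06516 (each k·C_A^n at C_A = 0.7346).
Overall selectivity = C_B/C_C = r_Bτ/(r_Cτ) = r_B/r_C = 0.634.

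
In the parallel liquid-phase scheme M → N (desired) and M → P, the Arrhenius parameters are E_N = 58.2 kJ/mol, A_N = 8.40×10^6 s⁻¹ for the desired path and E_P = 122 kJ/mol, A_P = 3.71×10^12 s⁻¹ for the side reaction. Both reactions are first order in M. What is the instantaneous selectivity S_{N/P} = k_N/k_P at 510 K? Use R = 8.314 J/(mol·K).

7.76

k_N/k_P = (A_N/A_P)·exp[−(E_N−E_P)/(RT)] = (A_N/A_P)·exp[(E_P−E_N)/(RT)].
(E_P−E_N)/(RT) = (122−58.2)×10³/(8.314×510) = 63800/4240 = 15.05.
k_N/k_P = (8.40×10^6/3.71×10^12)·exp(15.05) = 2.264×10^-6 × 3.425×10^6 = 7.76.
Since E_N < E_P, lowering the temperature improves selectivity toward N.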